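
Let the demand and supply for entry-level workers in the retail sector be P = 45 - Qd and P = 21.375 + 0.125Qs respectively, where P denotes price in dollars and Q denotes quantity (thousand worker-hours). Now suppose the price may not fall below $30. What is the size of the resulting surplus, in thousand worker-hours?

Rearranging demand gives Qd = 45 - P; rearranging supply gives Qs = 8P - 171. Equilibrium: 45 - P = 8P - 171, so 216 = 9P and P* = 24, Q* = 21.
The floor of 30 is above the equilibrium price 24, so it binds.
At P = 30: Qd = 45 - 30 = 15 and Qs = 8·30 - 171 = 69.
Surplus = Qs - Qd = 69 - 15 = 54.

54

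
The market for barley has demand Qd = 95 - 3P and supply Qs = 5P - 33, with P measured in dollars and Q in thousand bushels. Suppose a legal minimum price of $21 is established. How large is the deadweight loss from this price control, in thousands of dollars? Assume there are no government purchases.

Without the control the market clears where 95 - 3P = 5P - 33, i.e. P* = 16 and Q* = 47.
Because the floor (21) lies above the market-clearing price, it is binding.
At P = 21: Qd = 95 - 3·21 = 32 and Qs = 5·21 - 33 = 72.
Quantity traded falls to 32. At Q = 32 the demand price is (95 - 32)/3 = 21 and the supply price is (33 + 32)/5 = 13.
Deadweight loss = ½ · (21 - 13) · (47 - 32) = ½ · 8 · 15 = 60.

60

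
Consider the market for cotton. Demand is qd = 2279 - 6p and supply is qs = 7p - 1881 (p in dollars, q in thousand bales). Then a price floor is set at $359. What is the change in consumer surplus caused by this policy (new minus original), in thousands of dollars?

-9438

In a free market, 2279 - 6p = 7p - 1881 gives the equilibrium p* = 320, q* = 359.
Because the floor (359) lies above the market-clearing price, it is binding.
At p = 359: qd = 2279 - 6·359 = 125 and qs = 7·359 - 1881 = 632.
Consumer surplus without the control is ½ · (2279/6 - 320) · 359 = 128881/12.
With the floor, consumers buy 125 units at 359, so CS = ½ · (2279/6 - 359) · 125 = 15625/12.
Change in consumer surplus = 15625/12 - 128881/12 = -9438.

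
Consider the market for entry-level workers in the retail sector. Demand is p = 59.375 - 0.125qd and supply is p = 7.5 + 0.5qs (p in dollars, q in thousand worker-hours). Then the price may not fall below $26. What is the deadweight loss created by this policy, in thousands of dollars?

0

Rearranging demand gives qd = 475 - 8p; rearranging supply gives qs = 2p - 15. Without the control the market clears where 475 - 8p = 2p - 15, i.e. p* = 49 and q* = 83.
The floor of 26 is below the equilibrium price 49, so it is not binding; the market clears at p* = 49, q* = 83.
Since the control does not bind, no trades are prevented and deadweight loss is zero.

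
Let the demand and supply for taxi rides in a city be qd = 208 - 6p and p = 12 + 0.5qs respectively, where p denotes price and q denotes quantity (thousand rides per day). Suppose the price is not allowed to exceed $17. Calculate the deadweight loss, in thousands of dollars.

Rearranging supply gives qs = 2p - 24. Setting quantity demanded equal to quantity supplied, 208 - 6p = 2p - 24, gives p* = 29 and q* = 34.
Because the ceiling (17) lies below the market-clearing price, it is binding.
At p = 17: qd = 208 - 6·17 = 106 and qs = 2·17 - 24 = 10.
Quantity traded falls to 10. At q = 10 the demand price is (208 - 10)/6 = 33 and the supply price is (24 + 10)/2 = 17.
Deadweight loss = ½ · (33 - 17) · (34 - 10) = ½ · 16 · 24 = 192.

192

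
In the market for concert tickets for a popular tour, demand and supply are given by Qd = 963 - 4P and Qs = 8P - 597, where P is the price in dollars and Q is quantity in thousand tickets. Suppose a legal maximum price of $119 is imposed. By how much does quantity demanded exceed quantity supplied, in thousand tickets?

Without the control the market clears where 963 - 4P = 8P - 597, i.e. P* = 130 and Q* = 443.
The ceiling of 119 is below the equilibrium price 130, so it binds.
At P = 119: Qd = 963 - 4·119 = 487 and Qs = 8·119 - 597 = 355.
Shortage = Qd - Qs = 487 - 355 = 132.

132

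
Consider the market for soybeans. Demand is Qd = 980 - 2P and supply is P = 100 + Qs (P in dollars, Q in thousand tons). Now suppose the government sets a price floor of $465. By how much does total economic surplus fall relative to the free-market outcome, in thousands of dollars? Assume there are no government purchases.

33075

Rearranging supply gives Qs = P - 100. Equilibrium: 980 - 2P = P - 100, so 1080 = 3P and P* = 360, Q* = 260.
The floor of 465 is above the equilibrium price 360, so it binds.
At P = 465: Qd = 980 - 2·465 = 50 and Qs = 465 - 100 = 365.
Quantity traded falls to 50. At Q = 50 the demand price is (980 - 50)/2 = 465 and the supply price is 100 + 50 = 150.
Deadweight loss = ½ · (465 - 150) · (260 - 50) = ½ · 315 · 210 = 33075.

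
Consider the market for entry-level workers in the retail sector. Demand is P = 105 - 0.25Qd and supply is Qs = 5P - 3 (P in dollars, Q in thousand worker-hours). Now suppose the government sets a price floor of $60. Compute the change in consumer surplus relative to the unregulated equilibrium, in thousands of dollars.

-2678

Rearranging demand gives Qd = 420 - 4P. Equilibrium: 420 - 4P = 5P - 3, so 423 = 9P and P* = 47, Q* = 232.
Since 60 > 47, the floor is binding.
At P = 60: Qd = 420 - 4·60 = 180 and Qs = 5·60 - 3 = 297.
Consumer surplus without the control is ½ · (105 - 47) · 232 = 6728.
With the floor, consumers buy 180 units at 60, so CS = ½ · (105 - 60) · 180 = 4050.
Change in consumer surplus = 4050 - 6728 = -2678.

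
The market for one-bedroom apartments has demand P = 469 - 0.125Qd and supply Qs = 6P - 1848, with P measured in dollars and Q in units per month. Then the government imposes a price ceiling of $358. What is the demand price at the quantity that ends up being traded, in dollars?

Rearranging demand gives Qd = 3752 - 8P. In a free market, 3752 - 8P = 6P - 1848 gives the equilibrium P* = 400, Q* = 552.
Since 358 < 400, the ceiling is binding.
At P = 358: Qd = 3752 - 8·358 = 888 and Qs = 6·358 - 1848 = 300.
Only 300 units reach the market. On the demand curve, the marginal buyer's willingness to pay at Q = 300 is (3752 - 300)/8 = 431.5.

431.5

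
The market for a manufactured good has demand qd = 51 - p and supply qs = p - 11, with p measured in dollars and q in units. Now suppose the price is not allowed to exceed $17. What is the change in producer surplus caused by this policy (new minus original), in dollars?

-182

Setting quantity demanded equal to quantity supplied, 51 - p = p - 11, gives p* = 31 and q* = 20.
The ceiling of 17 is below the equilibrium price 31, so it binds.
At p = 17: qd = 51 - 17 = 34 and qs = 17 - 11 = 6.
Producer surplus without the control is ½ · (31 - 11) · 20 = 200.
With the ceiling, producers sell 6 units at 17, so PS = ½ · (17 - 11) · 6 = 18.
Change in producer surplus = 18 - 200 = -182.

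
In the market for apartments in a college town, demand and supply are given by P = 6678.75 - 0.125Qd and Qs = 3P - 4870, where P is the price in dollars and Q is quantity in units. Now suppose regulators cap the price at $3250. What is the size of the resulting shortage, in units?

22550

Rearranging demand gives Qd = 53430 - 8P. Without the control the market clears where 53430 - 8P = 3P - 4870, i.e. P* = 5300 and Q* = 11030.
Since 3250 < 5300, the ceiling is binding.
At P = 3250: Qd = 53430 - 8·3250 = 27430 and Qs = 3·3250 - 4870 = 4880.
Shortage = Qd - Qs = 27430 - 4880 = 22550.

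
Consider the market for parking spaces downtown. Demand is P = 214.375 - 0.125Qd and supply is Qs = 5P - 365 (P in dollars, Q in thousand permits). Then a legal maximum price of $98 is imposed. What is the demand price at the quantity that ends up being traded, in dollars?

198.75

Rearranging demand gives Qd = 1715 - 8P. Equilibrium: 1715 - 8P = 5P - 365, so 2080 = 13P and P* = 160, Q* = 435.
The ceiling of 98 is below the equilibrium price 160, so it binds.
At P = 98: Qd = 1715 - 8·98 = 931 and Qs = 5·98 - 365 = 125.
Only 125 units reach the market. On the demand curve, the marginal buyer's willingness to pay at Q = 125 is (1715 - 125)/8 = 198.75.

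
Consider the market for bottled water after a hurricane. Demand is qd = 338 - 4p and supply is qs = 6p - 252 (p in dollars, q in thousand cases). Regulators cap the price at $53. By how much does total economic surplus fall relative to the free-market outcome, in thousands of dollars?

Setting quantity demanded equal to quantity supplied, 338 - 4p = 6p - 252, gives p* = 59 and q* = 102.
Because the ceiling (53) lies below the market-clearing price, it is binding.
At p = 53: qd = 338 - 4·53 = 126 and qs = 6·53 - 252 = 66.
Quantity traded falls to 66. At q = 66 the demand price is (338 - 66)/4 = 68 and the supply price is (252 + 66)/6 = 53.
Deadweight loss = ½ · (68 - 53) · (102 - 66) = ½ · 15 · 36 = 270.

270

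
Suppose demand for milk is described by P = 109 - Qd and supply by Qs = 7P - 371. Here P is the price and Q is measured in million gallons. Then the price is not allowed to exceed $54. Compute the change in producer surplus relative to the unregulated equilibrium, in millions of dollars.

-168

Rearranging demand gives Qd = 109 - P. Without the control the market clears where 109 - P = 7P - 371, i.e. P* = 60 and Q* = 49.
The ceiling of 54 is below the equilibrium price 60, so it binds.
At P = 54: Qd = 109 - 54 = 55 and Qs = 7·54 - 371 = 7.
Producer surplus without the control is ½ · (60 - 53) · 49 = 171.5.
With the ceiling, producers sell 7 units at 54, so PS = ½ · (54 - 53) · 7 = 3.5.
Change in producer surplus = 3.5 - 171.5 = -168.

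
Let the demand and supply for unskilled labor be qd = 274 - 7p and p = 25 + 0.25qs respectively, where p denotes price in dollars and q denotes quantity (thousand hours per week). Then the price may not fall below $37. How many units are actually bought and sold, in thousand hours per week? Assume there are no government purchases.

Rearranging supply gives qs = 4p - 100. In a free market, 274 - 7p = 4p - 100 gives the equilibrium p* = 34, q* = 36.
The floor of 37 is above the equilibrium price 34, so it binds.
At p = 37: qd = 274 - 7·37 = 15 and qs = 4·37 - 100 = 48.
The quantity actually transacted is the short side, demand: 15.

15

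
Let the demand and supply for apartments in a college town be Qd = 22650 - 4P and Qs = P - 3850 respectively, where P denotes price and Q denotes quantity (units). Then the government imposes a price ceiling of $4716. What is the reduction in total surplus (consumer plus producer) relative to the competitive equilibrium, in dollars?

Equilibrium: 22650 - 4P = P - 3850, so 26500 = 5P and P* = 5300, Q* = 1450.
The ceiling of 4716 is below the equilibrium price 5300, so it binds.
At P = 4716: Qd = 22650 - 4·4716 = 3786 and Qs = 4716 - 3850 = 866.
Quantity traded falls to 866. At Q = 866 the demand price is (22650 - 866)/4 = 5446 and the supply price is 3850 + 866 = 4716.
Deadweight loss = ½ · (5446 - 4716) · (1450 - 866) = ½ · 730 · 584 = 213160.

213160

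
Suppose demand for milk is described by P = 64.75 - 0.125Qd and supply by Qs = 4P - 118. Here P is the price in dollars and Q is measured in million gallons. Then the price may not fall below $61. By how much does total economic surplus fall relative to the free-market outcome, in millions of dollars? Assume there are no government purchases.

Rearranging demand gives Qd = 518 - 8P. Equilibrium: 518 - 8P = 4P - 118, so 636 = 12P and P* = 53, Q* = 94.
The floor of 61 is above the equilibrium price 53, so it binds.
At P = 61: Qd = 518 - 8·61 = 30 and Qs = 4·61 - 118 = 126.
Quantity traded falls to 30. At Q = 30 the demand price is (518 - 30)/8 = 61 and the supply price is (118 + 30)/4 = 37.
Deadweight loss = ½ · (61 - 37) · (94 - 30) = ½ · 24 · 64 = 768.

768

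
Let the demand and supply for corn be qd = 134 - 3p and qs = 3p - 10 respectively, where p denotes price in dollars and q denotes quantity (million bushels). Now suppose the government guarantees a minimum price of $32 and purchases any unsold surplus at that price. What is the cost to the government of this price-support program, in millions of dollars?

1536

Setting quantity demanded equal to quantity supplied, 134 - 3p = 3p - 10, gives p* = 24 and q* = 62.
The floor of 32 is above the equilibrium price 24, so it binds.
At p = 32: qd = 134 - 3·32 = 38 and qs = 3·32 - 10 = 86.
Surplus = qs - qd = 48.
Government expenditure = surplus × support price = 48 × 32 = 1536.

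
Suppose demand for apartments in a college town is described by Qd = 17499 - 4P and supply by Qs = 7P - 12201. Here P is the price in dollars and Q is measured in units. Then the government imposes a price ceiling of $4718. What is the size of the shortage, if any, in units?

Without the control the market clears where 17499 - 4P = 7P - 12201, i.e. P* = 2700 and Q* = 6699.
The ceiling of 4718 is above the equilibrium price 2700, so it is not binding; the market clears at P* = 2700, Q* = 6699.
Since the control does not bind, there is no shortage.

0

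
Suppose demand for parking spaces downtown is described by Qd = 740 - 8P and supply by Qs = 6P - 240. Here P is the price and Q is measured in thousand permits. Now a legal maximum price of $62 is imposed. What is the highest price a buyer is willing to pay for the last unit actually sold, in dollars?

Setting quantity demanded equal to quantity supplied, 740 - 8P = 6P - 240, gives P* = 70 and Q* = 180.
The ceiling of 62 is below the equilibrium price 70, so it binds.
At P = 62: Qd = 740 - 8·62 = 244 and Qs = 6·62 - 240 = 132.
Only 132 units reach the market. On the demand curve, the marginal buyer's willingness to pay at Q = 132 is (740 - 132)/8 = 76.

76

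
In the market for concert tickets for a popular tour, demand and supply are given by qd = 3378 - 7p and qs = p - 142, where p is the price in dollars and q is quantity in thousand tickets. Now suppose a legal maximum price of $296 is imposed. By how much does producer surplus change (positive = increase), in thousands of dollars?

Setting quantity demanded equal to quantity supplied, 3378 - 7p = p - 142, gives p* = 440 and q* = 298.
Because the ceiling (296) lies below the market-clearing price, it is binding.
At p = 296: qd = 3378 - 7·296 = 1306 and qs = 296 - 142 = 154.
Producer surplus without the control is ½ · (440 - 142) · 298 = 44402.
With the ceiling, producers sell 154 units at 296, so PS = ½ · (296 - 142) · 154 = 11858.
Change in producer surplus = 11858 - 44402 = -32544.

-32544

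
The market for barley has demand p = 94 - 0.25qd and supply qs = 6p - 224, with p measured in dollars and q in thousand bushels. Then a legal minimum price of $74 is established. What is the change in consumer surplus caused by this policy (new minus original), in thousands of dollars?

-1512

Rearranging demand gives qd = 376 - 4p. Without the control the market clears where 376 - 4p = 6p - 224, i.e. p* = 60 and q* = 136.
The floor of 74 is above the equilibrium price 60, so it binds.
At p = 74: qd = 376 - 4·74 = 80 and qs = 6·74 - 224 = 220.
Consumer surplus without the control is ½ · (94 - 60) · 136 = 2312.
With the floor, consumers buy 80 units at 74, so CS = ½ · (94 - 74) · 80 = 800.
Change in consumer surplus = 800 - 2312 = -1512.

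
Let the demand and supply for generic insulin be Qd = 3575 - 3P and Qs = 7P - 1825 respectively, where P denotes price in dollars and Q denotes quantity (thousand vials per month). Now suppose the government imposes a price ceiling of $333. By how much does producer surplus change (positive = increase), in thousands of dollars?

-254713.5

Equilibrium: 3575 - 3P = 7P - 1825, so 5400 = 10P and P* = 540, Q* = 1955.
Since 333 < 540, the ceiling is binding.
At P = 333: Qd = 3575 - 3·333 = 2576 and Qs = 7·333 - 1825 = 506.
Producer surplus without the control is ½ · (540 - 1825/7) · 1955 = 3822025/14.
With the ceiling, producers sell 506 units at 333, so PS = ½ · (333 - 1825/7) · 506 = 128018/7.
Change in producer surplus = 128018/7 - 3822025/14 = -254713.5.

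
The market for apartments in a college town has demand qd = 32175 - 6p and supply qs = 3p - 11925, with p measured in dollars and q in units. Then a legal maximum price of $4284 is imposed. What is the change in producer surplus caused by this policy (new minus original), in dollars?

Setting quantity demanded equal to quantity supplied, 32175 - 6p = 3p - 11925, gives p* = 4900 and q* = 2775.
The ceiling of 4284 is below the equilibrium price 4900, so it binds.
At p = 4284: qd = 32175 - 6·4284 = 6471 and qs = 3·4284 - 11925 = 927.
Producer surplus without the control is ½ · (4900 - 3975) · 2775 = 1283437.5.
With the ceiling, producers sell 927 units at 4284, so PS = ½ · (4284 - 3975) · 927 = 143221.5.
Change in producer surplus = 143221.5 - 1283437.5 = -1140216.

-1140216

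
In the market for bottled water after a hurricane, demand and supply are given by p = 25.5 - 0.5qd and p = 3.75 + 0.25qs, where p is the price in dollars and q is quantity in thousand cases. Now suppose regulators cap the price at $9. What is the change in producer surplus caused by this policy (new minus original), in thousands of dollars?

Rearranging demand gives qd = 51 - 2p; rearranging supply gives qs = 4p - 15. Setting quantity demanded equal to quantity supplied, 51 - 2p = 4p - 15, gives p* = 11 and q* = 29.
Because the ceiling (9) lies below the market-clearing price, it is binding.
At p = 9: qd = 51 - 2·9 = 33 and qs = 4·9 - 15 = 21.
Producer surplus without the control is ½ · (11 - 3.75) · 29 = 105.125.
With the ceiling, producers sell 21 units at 9, so PS = ½ · (9 - 3.75) · 21 = 55.125.
Change in producer surplus = 55.125 - 105.125 = -50.

-50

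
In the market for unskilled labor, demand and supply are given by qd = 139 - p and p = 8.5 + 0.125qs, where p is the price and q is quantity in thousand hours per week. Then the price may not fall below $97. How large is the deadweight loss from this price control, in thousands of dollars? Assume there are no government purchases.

Rearranging supply gives qs = 8p - 68. In a free market, 139 - p = 8p - 68 gives the equilibrium p* = 23, q* = 116.
The floor of 97 is above the equilibrium price 23, so it binds.
At p = 97: qd = 139 - 97 = 42 and qs = 8·97 - 68 = 708.
Quantity traded falls to 42. At q = 42 the demand price is 139 - 42 = 97 and the supply price is (68 + 42)/8 = 13.75.
Deadweight loss = ½ · (97 - 13.75) · (116 - 42) = ½ · 83.25 · 74 = 3080.25.

3080.25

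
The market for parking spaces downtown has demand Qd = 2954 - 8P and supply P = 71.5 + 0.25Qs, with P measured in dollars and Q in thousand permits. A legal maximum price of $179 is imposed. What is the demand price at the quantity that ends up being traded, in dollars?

Rearranging supply gives Qs = 4P - 286. In a free market, 2954 - 8P = 4P - 286 gives the equilibrium P* = 270, Q* = 794.
Since 179 < 270, the ceiling is binding.
At P = 179: Qd = 2954 - 8·179 = 1522 and Qs = 4·179 - 286 = 430.
Only 430 units reach the market. On the demand curve, the marginal buyer's willingness to pay at Q = 430 is (2954 - 430)/8 = 315.5.

315.5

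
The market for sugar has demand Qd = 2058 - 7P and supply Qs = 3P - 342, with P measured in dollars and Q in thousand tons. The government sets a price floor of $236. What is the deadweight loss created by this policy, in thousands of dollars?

0

Setting quantity demanded equal to quantity supplied, 2058 - 7P = 3P - 342, gives P* = 240 and Q* = 378.
Since 236 is below P* = 240, the floor does not bind and the free-market outcome prevails.
Since the control does not bind, no trades are prevented and deadweight loss is zero.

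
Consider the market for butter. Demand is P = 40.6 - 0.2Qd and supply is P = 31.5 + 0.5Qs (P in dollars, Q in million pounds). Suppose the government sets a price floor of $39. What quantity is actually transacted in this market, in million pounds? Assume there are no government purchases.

Rearranging demand gives Qd = 203 - 5P; rearranging supply gives Qs = 2P - 63. Equilibrium: 203 - 5P = 2P - 63, so 266 = 7P and P* = 38, Q* = 13.
Since 39 > 38, the floor is binding.
At P = 39: Qd = 203 - 5·39 = 8 and Qs = 2·39 - 63 = 15.
The quantity actually transacted is the short side, demand: 8.

8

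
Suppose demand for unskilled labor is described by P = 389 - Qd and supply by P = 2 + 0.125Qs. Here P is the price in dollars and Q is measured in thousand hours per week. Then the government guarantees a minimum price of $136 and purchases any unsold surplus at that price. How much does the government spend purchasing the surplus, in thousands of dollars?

Rearranging demand gives Qd = 389 - P; rearranging supply gives Qs = 8P - 16. Equilibrium: 389 - P = 8P - 16, so 405 = 9P and P* = 45, Q* = 344.
The floor of 136 is above the equilibrium price 45, so it binds.
At P = 136: Qd = 389 - 136 = 253 and Qs = 8·136 - 16 = 1072.
Surplus = Qs - Qd = 819.
Government expenditure = surplus × support price = 819 × 136 = 111384.

111384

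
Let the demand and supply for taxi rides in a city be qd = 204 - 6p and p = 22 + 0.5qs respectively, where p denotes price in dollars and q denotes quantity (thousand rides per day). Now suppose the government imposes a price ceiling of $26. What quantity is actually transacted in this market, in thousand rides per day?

Rearranging supply gives qs = 2p - 44. Equilibrium: 204 - 6p = 2p - 44, so 248 = 8p and p* = 31, q* = 18.
Because the ceiling (26) lies below the market-clearing price, it is binding.
At p = 26: qd = 204 - 6·26 = 48 and qs = 2·26 - 44 = 8.
The quantity actually transacted is the short side, supply: 8.

8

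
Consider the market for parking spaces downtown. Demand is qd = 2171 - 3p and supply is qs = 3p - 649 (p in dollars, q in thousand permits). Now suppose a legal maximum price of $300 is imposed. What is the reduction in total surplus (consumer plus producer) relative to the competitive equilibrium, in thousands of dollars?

Without the control the market clears where 2171 - 3p = 3p - 649, i.e. p* = 470 and q* = 761.
The ceiling of 300 is below the equilibrium price 470, so it binds.
At p = 300: qd = 2171 - 3·300 = 1271 and qs = 3·300 - 649 = 251.
Quantity traded falls to 251. At q = 251 the demand price is (2171 - 251)/3 = 640 and the supply price is (649 + 251)/3 = 300.
Deadweight loss = ½ · (640 - 300) · (761 - 251) = ½ · 340 · 510 = 86700.

86700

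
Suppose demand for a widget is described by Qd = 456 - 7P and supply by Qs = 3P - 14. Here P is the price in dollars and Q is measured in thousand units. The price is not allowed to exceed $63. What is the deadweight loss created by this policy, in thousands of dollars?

Setting quantity demanded equal to quantity supplied, 456 - 7P = 3P - 14, gives P* = 47 and Q* = 127.
The ceiling of 63 is above the equilibrium price 47, so it is not binding; the market clears at P* = 47, Q* = 127.
Since the control does not bind, no trades are prevented and deadweight loss is zero.

0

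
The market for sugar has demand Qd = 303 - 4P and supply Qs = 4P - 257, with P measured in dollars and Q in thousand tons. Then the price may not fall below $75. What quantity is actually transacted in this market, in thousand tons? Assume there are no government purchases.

Without the control the market clears where 303 - 4P = 4P - 257, i.e. P* = 70 and Q* = 23.
The floor of 75 is above the equilibrium price 70, so it binds.
At P = 75: Qd = 303 - 4·75 = 3 and Qs = 4·75 - 257 = 43.
The quantity actually transacted is the short side, demand: 3.

3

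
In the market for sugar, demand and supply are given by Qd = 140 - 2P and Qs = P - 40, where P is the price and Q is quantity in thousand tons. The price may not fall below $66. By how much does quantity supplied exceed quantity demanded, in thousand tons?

Equilibrium: 140 - 2P = P - 40, so 180 = 3P and P* = 60, Q* = 20.
The floor of 66 is above the equilibrium price 60, so it binds.
At P = 66: Qd = 140 - 2·66 = 8 and Qs = 66 - 40 = 26.
Surplus = Qs - Qd = 26 - 8 = 18.

18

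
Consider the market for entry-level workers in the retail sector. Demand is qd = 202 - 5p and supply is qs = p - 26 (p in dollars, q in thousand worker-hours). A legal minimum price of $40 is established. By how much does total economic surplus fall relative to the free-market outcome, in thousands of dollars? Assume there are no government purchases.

Setting quantity demanded equal to quantity supplied, 202 - 5p = p - 26, gives p* = 38 and q* = 12.
Since 40 > 38, the floor is binding.
At p = 40: qd = 202 - 5·40 = 2 and qs = 40 - 26 = 14.
Quantity traded falls to 2. At q = 2 the demand price is (202 - 2)/5 = 40 and the supply price is 26 + 2 = 28.
Deadweight loss = ½ · (40 - 28) · (12 - 2) = ½ · 12 · 10 = 60.

60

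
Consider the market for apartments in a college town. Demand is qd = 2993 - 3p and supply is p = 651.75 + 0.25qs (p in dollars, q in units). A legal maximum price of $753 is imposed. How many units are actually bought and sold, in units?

Rearranging supply gives qs = 4p - 2607. Without the control the market clears where 2993 - 3p = 4p - 2607, i.e. p* = 800 and q* = 593.
Because the ceiling (753) lies below the market-clearing price, it is binding.
At p = 753: qd = 2993 - 3·753 = 734 and qs = 4·753 - 2607 = 405.
The quantity actually transacted is the short side, supply: 405.

405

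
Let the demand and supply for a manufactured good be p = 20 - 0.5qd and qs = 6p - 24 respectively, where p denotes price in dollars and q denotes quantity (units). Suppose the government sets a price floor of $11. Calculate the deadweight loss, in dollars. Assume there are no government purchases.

Rearranging demand gives qd = 40 - 2p. Without the control the market clears where 40 - 2p = 6p - 24, i.e. p* = 8 and q* = 24.
Because the floor (11) lies above the market-clearing price, it is binding.
At p = 11: qd = 40 - 2·11 = 18 and qs = 6·11 - 24 = 42.
Quantity traded falls to 18. At q = 18 the demand price is (40 - 18)/2 = 11 and the supply price is (24 + 18)/6 = 7.
Deadweight loss = ½ · (11 - 7) · (24 - 18) = ½ · 4 · 6 = 12.

12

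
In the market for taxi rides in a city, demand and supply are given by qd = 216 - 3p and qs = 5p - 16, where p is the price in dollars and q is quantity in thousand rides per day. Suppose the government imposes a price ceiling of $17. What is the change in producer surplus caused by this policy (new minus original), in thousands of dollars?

Equilibrium: 216 - 3p = 5p - 16, so 232 = 8p and p* = 29, q* = 129.
Because the ceiling (17) lies below the market-clearing price, it is binding.
At p = 17: qd = 216 - 3·17 = 165 and qs = 5·17 - 16 = 69.
Producer surplus without the control is ½ · (29 - 3.2) · 129 = 1664.1.
With the ceiling, producers sell 69 units at 17, so PS = ½ · (17 - 3.2) · 69 = 476.1.
Change in producer surplus = 476.1 - 1664.1 = -1188.

-1188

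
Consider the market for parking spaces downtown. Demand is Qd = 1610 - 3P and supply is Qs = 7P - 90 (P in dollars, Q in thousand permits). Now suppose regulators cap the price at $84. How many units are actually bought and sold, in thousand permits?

498

Setting quantity demanded equal to quantity supplied, 1610 - 3P = 7P - 90, gives P* = 170 and Q* = 1100.
Since 84 < 170, the ceiling is binding.
At P = 84: Qd = 1610 - 3·84 = 1358 and Qs = 7·84 - 90 = 498.
The quantity actually transacted is the short side, supply: 498.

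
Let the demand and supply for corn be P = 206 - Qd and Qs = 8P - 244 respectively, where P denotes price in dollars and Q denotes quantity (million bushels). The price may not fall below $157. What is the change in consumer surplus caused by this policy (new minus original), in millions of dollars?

Rearranging demand gives Qd = 206 - P. Equilibrium: 206 - P = 8P - 244, so 450 = 9P and P* = 50, Q* = 156.
Because the floor (157) lies above the market-clearing price, it is binding.
At P = 157: Qd = 206 - 157 = 49 and Qs = 8·157 - 244 = 1012.
Consumer surplus without the control is ½ · (206 - 50) · 156 = 12168.
With the floor, consumers buy 49 units at 157, so CS = ½ · (206 - 157) · 49 = 1200.5.
Change in consumer surplus = 1200.5 - 12168 = -10967.5.

-10967.5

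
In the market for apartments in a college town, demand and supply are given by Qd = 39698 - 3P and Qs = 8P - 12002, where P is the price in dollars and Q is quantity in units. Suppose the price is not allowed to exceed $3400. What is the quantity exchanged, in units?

15198

In a free market, 39698 - 3P = 8P - 12002 gives the equilibrium P* = 4700, Q* = 25598.
The ceiling of 3400 is below the equilibrium price 4700, so it binds.
At P = 3400: Qd = 39698 - 3·3400 = 29498 and Qs = 8·3400 - 12002 = 15198.
The quantity actually transacted is the short side, supply: 15198.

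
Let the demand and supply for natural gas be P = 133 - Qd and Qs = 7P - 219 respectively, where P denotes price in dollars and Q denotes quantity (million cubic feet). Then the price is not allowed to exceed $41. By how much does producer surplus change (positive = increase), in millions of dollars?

Rearranging demand gives Qd = 133 - P. Setting quantity demanded equal to quantity supplied, 133 - P = 7P - 219, gives P* = 44 and Q* = 89.
The ceiling of 41 is below the equilibrium price 44, so it binds.
At P = 41: Qd = 133 - 41 = 92 and Qs = 7·41 - 219 = 68.
Producer surplus without the control is ½ · (44 - 219/7) · 89 = 7921/14.
With the ceiling, producers sell 68 units at 41, so PS = ½ · (41 - 219/7) · 68 = 2312/7.
Change in producer surplus = 2312/7 - 7921/14 = -235.5.

-235.5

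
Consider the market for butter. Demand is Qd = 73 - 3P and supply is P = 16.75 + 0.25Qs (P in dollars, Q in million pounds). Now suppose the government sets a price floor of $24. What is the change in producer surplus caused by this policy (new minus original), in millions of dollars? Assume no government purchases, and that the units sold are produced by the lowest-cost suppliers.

Rearranging supply gives Qs = 4P - 67. Without the control the market clears where 73 - 3P = 4P - 67, i.e. P* = 20 and Q* = 13.
The floor of 24 is above the equilibrium price 20, so it binds.
At P = 24: Qd = 73 - 3·24 = 1 and Qs = 4·24 - 67 = 29.
Producer surplus without the control is ½ · (20 - 16.75) · 13 = 21.125.
With the floor, 1 units are sold at 24. The supply price at Q = 1 is 17, so PS = ½ · [(24 - 16.75) + (24 - 17)] · 1 = 7.125.
Change in producer surplus = 7.125 - 21.125 = -14.

-14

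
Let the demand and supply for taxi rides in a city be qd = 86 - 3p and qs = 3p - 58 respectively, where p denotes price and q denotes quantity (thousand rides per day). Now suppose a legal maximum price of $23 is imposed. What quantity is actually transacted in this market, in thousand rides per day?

Without the control the market clears where 86 - 3p = 3p - 58, i.e. p* = 24 and q* = 14.
Because the ceiling (23) lies below the market-clearing price, it is binding.
At p = 23: qd = 86 - 3·23 = 17 and qs = 3·23 - 58 = 11.
The quantity actually transacted is the short side, supply: 11.

11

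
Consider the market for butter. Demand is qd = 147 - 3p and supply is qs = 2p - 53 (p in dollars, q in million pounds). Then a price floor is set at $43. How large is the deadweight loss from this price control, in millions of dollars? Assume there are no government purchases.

33.75

Setting quantity demanded equal to quantity supplied, 147 - 3p = 2p - 53, gives p* = 40 and q* = 27.
Since 43 > 40, the floor is binding.
At p = 43: qd = 147 - 3·43 = 18 and qs = 2·43 - 53 = 33.
Quantity traded falls to 18. At q = 18 the demand price is (147 - 18)/3 = 43 and the supply price is (53 + 18)/2 = 35.5.
Deadweight loss = ½ · (43 - 35.5) · (27 - 18) = ½ · 7.5 · 9 = 33.75.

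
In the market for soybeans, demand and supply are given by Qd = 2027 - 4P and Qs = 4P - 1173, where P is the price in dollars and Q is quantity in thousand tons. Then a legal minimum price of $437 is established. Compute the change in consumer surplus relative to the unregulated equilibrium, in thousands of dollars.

-13061

Without the control the market clears where 2027 - 4P = 4P - 1173, i.e. P* = 400 and Q* = 427.
Since 437 > 400, the floor is binding.
At P = 437: Qd = 2027 - 4·437 = 279 and Qs = 4·437 - 1173 = 575.
Consumer surplus without the control is ½ · (506.75 - 400) · 427 = 22791.125.
With the floor, consumers buy 279 units at 437, so CS = ½ · (506.75 - 437) · 279 = 9730.125.
Change in consumer surplus = 9730.125 - 22791.125 = -13061.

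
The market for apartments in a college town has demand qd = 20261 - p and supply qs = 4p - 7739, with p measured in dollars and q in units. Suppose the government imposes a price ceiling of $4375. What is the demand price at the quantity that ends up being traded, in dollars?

Setting quantity demanded equal to quantity supplied, 20261 - p = 4p - 7739, gives p* = 5600 and q* = 14661.
The ceiling of 4375 is below the equilibrium price 5600, so it binds.
At p = 4375: qd = 20261 - 4375 = 15886 and qs = 4·4375 - 7739 = 9761.
Only 9761 units reach the market. On the demand curve, the marginal buyer's willingness to pay at q = 9761 is (20261 - 9761) = 10500.

10500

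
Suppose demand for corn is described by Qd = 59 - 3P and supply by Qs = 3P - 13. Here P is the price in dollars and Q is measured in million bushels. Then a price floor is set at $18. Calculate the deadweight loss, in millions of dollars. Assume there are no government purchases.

Setting quantity demanded equal to quantity supplied, 59 - 3P = 3P - 13, gives P* = 12 and Q* = 23.
The floor of 18 is above the equilibrium price 12, so it binds.
At P = 18: Qd = 59 - 3·18 = 5 and Qs = 3·18 - 13 = 41.
Quantity traded falls to 5. At Q = 5 the demand price is (59 - 5)/3 = 18 and the supply price is (13 + 5)/3 = 6.
Deadweight loss = ½ · (18 - 6) · (23 - 5) = ½ · 12 · 18 = 108.

108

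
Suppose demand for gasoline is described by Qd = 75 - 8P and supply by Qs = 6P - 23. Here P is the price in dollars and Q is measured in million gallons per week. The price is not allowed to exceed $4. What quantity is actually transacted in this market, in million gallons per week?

1

Without the control the market clears where 75 - 8P = 6P - 23, i.e. P* = 7 and Q* = 19.
The ceiling of 4 is below the equilibrium price 7, so it binds.
At P = 4: Qd = 75 - 8·4 = 43 and Qs = 6·4 - 23 = 1.
The quantity actually transacted is the short side, supply: 1.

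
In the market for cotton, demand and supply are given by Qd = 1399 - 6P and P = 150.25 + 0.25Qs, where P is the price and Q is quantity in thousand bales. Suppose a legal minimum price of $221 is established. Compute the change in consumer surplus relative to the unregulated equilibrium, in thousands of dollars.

-2856

Rearranging supply gives Qs = 4P - 601. Setting quantity demanded equal to quantity supplied, 1399 - 6P = 4P - 601, gives P* = 200 and Q* = 199.
Since 221 > 200, the floor is binding.
At P = 221: Qd = 1399 - 6·221 = 73 and Qs = 4·221 - 601 = 283.
Consumer surplus without the control is ½ · (1399/6 - 200) · 199 = 39601/12.
With the floor, consumers buy 73 units at 221, so CS = ½ · (1399/6 - 221) · 73 = 5329/12.
Change in consumer surplus = 5329/12 - 39601/12 = -2856.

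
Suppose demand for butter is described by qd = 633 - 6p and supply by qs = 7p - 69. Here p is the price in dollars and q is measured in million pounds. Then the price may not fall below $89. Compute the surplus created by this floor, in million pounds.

In a free market, 633 - 6p = 7p - 69 gives the equilibrium p* = 54, q* = 309.
Since 89 > 54, the floor is binding.
At p = 89: qd = 633 - 6·89 = 99 and qs = 7·89 - 69 = 554.
Surplus = qs - qd = 554 - 99 = 455.

455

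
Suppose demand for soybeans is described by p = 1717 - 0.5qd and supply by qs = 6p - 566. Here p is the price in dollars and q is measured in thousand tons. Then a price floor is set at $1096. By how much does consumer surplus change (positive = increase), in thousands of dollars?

-1095448

Rearranging demand gives qd = 3434 - 2p. In a free market, 3434 - 2p = 6p - 566 gives the equilibrium p* = 500, q* = 2434.
Because the floor (1096) lies above the market-clearing price, it is binding.
At p = 1096: qd = 3434 - 2·1096 = 1242 and qs = 6·1096 - 566 = 6010.
Consumer surplus without the control is ½ · (1717 - 500) · 2434 = 1481089.
With the floor, consumers buy 1242 units at 1096, so CS = ½ · (1717 - 1096) · 1242 = 385641.
Change in consumer surplus = 385641 - 1481089 = -1095448.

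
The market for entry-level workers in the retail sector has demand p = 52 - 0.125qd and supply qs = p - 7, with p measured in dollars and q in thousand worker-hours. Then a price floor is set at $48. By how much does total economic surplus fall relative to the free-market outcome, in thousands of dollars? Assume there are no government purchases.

36

Rearranging demand gives qd = 416 - 8p. Setting quantity demanded equal to quantity supplied, 416 - 8p = p - 7, gives p* = 47 and q* = 40.
Since 48 > 47, the floor is binding.
At p = 48: qd = 416 - 8·48 = 32 and qs = 48 - 7 = 41.
Quantity traded falls to 32. At q = 32 the demand price is (416 - 32)/8 = 48 and the supply price is 7 + 32 = 39.
Deadweight loss = ½ · (48 - 39) · (40 - 32) = ½ · 9 · 8 = 36.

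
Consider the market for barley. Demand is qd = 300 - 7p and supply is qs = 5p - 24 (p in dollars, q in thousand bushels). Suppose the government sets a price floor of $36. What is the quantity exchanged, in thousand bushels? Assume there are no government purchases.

48

Equilibrium: 300 - 7p = 5p - 24, so 324 = 12p and p* = 27, q* = 111.
The floor of 36 is above the equilibrium price 27, so it binds.
At p = 36: qd = 300 - 7·36 = 48 and qs = 5·36 - 24 = 156.
The quantity actually transacted is the short side, demand: 48.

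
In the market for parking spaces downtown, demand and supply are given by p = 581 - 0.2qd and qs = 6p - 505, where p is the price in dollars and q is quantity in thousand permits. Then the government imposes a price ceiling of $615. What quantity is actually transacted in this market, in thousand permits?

Rearranging demand gives qd = 2905 - 5p. Setting quantity demanded equal to quantity supplied, 2905 - 5p = 6p - 505, gives p* = 310 and q* = 1355.
Since 615 is above p* = 310, the ceiling does not bind and the free-market outcome prevails.

1355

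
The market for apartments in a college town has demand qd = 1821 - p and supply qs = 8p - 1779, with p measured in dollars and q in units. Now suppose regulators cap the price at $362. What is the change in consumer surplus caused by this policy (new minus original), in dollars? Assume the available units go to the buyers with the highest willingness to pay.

Without the control the market clears where 1821 - p = 8p - 1779, i.e. p* = 400 and q* = 1421.
The ceiling of 362 is below the equilibrium price 400, so it binds.
At p = 362: qd = 1821 - 362 = 1459 and qs = 8·362 - 1779 = 1117.
Consumer surplus without the control is ½ · (1821 - 400) · 1421 = 1009620.5.
With the ceiling, 1117 units are sold at 362 (assume they go to the highest-value buyers). The demand price at q = 1117 is 704, so CS = ½ · [(1821 - 362) + (704 - 362)] · 1117 = 1005858.5.
Change in consumer surplus = 1005858.5 - 1009620.5 = -3762.

-3762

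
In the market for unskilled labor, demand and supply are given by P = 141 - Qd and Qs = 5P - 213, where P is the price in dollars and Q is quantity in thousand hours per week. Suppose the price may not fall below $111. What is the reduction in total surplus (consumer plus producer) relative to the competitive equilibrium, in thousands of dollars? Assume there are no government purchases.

Rearranging demand gives Qd = 141 - P. Setting quantity demanded equal to quantity supplied, 141 - P = 5P - 213, gives P* = 59 and Q* = 82.
The floor of 111 is above the equilibrium price 59, so it binds.
At P = 111: Qd = 141 - 111 = 30 and Qs = 5·111 - 213 = 342.
Quantity traded falls to 30. At Q = 30 the demand price is 141 - 30 = 111 and the supply price is (213 + 30)/5 = 48.6.
Deadweight loss = ½ · (111 - 48.6) · (82 - 30) = ½ · 62.4 · 52 = 1622.4.

1622.4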